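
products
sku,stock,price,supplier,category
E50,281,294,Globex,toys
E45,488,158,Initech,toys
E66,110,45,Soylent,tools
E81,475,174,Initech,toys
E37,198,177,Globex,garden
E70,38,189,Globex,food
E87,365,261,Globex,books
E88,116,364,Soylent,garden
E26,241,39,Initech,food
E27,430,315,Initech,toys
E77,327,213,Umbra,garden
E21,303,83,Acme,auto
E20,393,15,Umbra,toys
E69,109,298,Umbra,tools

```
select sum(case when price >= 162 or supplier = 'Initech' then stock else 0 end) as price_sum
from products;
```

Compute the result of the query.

3068

sku=E50: ✓ → 281
sku=E45: ✓ → 488
sku=E66: ✗
sku=E81: ✓ → 475
sku=E37: ✓ → 198
sku=E70: ✓ → 38
sku=E87: ✓ → 365
sku=E88: ✓ → 116
sku=E26: ✓ → 241
sku=E27: ✓ → 430
sku=E77: ✓ → 327
sku=E21: ✗
sku=E20: ✗
sku=E69: ✓ → 109
price_sum = 281 + 488 + 475 + 198 + 38 + 365 + 116 + 241 + 430 + 327 + 109 = 3068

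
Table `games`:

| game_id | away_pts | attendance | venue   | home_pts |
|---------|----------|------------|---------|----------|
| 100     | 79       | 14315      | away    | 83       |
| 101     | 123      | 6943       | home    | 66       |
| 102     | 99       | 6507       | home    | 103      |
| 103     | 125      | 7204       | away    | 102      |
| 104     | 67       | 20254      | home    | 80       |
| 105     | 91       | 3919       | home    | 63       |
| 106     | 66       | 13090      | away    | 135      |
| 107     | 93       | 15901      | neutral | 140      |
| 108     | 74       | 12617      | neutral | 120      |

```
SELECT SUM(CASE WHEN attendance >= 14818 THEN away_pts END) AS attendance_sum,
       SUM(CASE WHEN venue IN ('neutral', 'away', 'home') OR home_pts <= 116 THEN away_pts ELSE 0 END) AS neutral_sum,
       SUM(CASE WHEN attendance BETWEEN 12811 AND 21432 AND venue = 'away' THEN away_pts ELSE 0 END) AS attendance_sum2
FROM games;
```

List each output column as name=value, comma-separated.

[attendance_sum: attendance >= 14818]
game_id=100: ✗
game_id=101: ✗
game_id=102: ✗
game_id=103: ✗
game_id=104: ✓ → 67
game_id=105: ✗
game_id=106: ✗
game_id=107: ✓ → 93
game_id=108: ✗
attendance_sum = 67 + 93 = 160
—
[neutral_sum: venue IN ('neutral', 'away', 'home') OR home_pts <= 116]
game_id=100: ✓ → 79
game_id=101: ✓ → 123
game_id=102: ✓ → 99
game_id=103: ✓ → 125
game_id=104: ✓ → 67
game_id=105: ✓ → 91
game_id=106: ✓ → 66
game_id=107: ✓ → 93
game_id=108: ✓ → 74
neutral_sum = 79 + 123 + 99 + 125 + 67 + 91 + 66 + 93 + 74 = 817
—
[attendance_sum2: attendance BETWEEN 12811 AND 21432 AND venue = 'away']
game_id=100: ✓ → 79
game_id=101: ✗
game_id=102: ✗
game_id=103: ✗
game_id=104: ✗
game_id=105: ✗
game_id=106: ✓ → 66
game_id=107: ✗
game_id=108: ✗
attendance_sum2 = 79 + 66 = 145

attendance_sum=160, neutral_sum=817, attendance_sum2=145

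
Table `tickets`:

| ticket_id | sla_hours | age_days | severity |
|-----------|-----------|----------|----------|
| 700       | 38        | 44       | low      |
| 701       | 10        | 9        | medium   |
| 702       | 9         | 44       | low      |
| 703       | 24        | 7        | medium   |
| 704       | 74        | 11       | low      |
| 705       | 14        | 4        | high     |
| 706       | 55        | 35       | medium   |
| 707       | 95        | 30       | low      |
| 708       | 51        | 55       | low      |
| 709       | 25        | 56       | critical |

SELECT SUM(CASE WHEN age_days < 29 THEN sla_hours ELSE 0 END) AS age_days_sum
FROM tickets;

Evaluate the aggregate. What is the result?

122

ticket_id=700: ✗
ticket_id=701: ✓ → 10
ticket_id=702: ✗
ticket_id=703: ✓ → 24
ticket_id=704: ✓ → 74
ticket_id=705: ✓ → 14
ticket_id=706: ✗
ticket_id=707: ✗
ticket_id=708: ✗
ticket_id=709: ✗
age_days_sum = 10 + 24 + 74 + 14 = 122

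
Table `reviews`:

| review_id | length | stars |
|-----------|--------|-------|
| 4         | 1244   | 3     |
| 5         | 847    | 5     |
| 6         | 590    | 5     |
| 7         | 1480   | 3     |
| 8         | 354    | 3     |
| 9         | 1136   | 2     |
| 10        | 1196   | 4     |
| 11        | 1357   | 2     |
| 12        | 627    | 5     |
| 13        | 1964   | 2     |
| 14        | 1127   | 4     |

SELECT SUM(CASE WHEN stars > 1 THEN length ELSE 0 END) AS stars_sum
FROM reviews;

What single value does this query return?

11922

review_id=4: ✓ → 1244
review_id=5: ✓ → 847
review_id=6: ✓ → 590
review_id=7: ✓ → 1480
review_id=8: ✓ → 354
review_id=9: ✓ → 1136
review_id=10: ✓ → 1196
review_id=11: ✓ → 1357
review_id=12: ✓ → 627
review_id=13: ✓ → 1964
review_id=14: ✓ → 1127
stars_sum = 1244 + 847 + 590 + 1480 + 354 + 1136 + 1196 + 1357 + 627 + 1964 + 1127 = 11922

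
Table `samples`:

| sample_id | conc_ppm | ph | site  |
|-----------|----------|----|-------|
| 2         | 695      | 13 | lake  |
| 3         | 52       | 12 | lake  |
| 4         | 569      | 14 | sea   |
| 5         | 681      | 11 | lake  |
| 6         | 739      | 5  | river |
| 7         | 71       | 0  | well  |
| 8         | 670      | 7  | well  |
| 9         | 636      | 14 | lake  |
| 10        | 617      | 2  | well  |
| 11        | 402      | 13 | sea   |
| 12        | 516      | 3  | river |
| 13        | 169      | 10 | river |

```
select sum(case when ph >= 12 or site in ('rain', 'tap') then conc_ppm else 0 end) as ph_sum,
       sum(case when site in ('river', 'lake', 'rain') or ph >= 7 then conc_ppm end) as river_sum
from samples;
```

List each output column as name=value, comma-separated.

[ph_sum: ph >= 12 or site in ('rain', 'tap')]
sample_id=2: ✓ → 695
sample_id=3: ✓ → 52
sample_id=4: ✓ → 569
sample_id=5: ✗
sample_id=6: ✗
sample_id=7: ✗
sample_id=8: ✗
sample_id=9: ✓ → 636
sample_id=10: ✗
sample_id=11: ✓ → 402
sample_id=12: ✗
sample_id=13: ✗
ph_sum = 695 + 52 + 569 + 636 + 402 = 2354
—
[river_sum: site in ('river', 'lake', 'rain') or ph >= 7]
sample_id=2: ✓ → 695
sample_id=3: ✓ → 52
sample_id=4: ✓ → 569
sample_id=5: ✓ → 681
sample_id=6: ✓ → 739
sample_id=7: ✗
sample_id=8: ✓ → 670
sample_id=9: ✓ → 636
sample_id=10: ✗
sample_id=11: ✓ → 402
sample_id=12: ✓ → 516
sample_id=13: ✓ → 169
river_sum = 695 + 52 + 569 + 681 + 739 + 670 + 636 + 402 + 516 + 169 = 5129

ph_sum=2354, river_sum=5129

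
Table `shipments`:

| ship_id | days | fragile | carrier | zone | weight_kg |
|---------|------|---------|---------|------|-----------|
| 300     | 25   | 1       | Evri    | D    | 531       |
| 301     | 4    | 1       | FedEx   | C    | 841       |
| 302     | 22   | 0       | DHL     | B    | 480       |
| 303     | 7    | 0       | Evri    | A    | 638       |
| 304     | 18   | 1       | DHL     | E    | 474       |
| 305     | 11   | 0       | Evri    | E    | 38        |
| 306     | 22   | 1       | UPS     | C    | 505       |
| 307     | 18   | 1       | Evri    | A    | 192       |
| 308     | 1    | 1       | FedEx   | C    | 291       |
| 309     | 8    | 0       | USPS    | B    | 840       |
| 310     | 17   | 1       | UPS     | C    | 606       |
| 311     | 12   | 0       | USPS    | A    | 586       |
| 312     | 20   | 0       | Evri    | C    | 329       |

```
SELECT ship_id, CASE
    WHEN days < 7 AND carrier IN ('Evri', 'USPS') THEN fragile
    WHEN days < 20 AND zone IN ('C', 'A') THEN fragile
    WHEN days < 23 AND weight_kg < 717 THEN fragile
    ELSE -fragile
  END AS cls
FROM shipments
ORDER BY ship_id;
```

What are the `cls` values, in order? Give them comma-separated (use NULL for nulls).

ship_id=300: ELSE → -1
ship_id=301: days < 20 AND zone IN ('C', 'A') → 1
ship_id=302: days < 23 AND weight_kg < 717 → 0
ship_id=303: days < 20 AND zone IN ('C', 'A') → 0
ship_id=304: days < 23 AND weight_kg < 717 → 1
ship_id=305: days < 23 AND weight_kg < 717 → 0
ship_id=306: days < 23 AND weight_kg < 717 → 1
ship_id=307: days < 20 AND zone IN ('C', 'A') → 1
ship_id=308: days < 20 AND zone IN ('C', 'A') → 1
ship_id=309: ELSE → 0
ship_id=310: days < 20 AND zone IN ('C', 'A') → 1
ship_id=311: days < 20 AND zone IN ('C', 'A') → 0
ship_id=312: days < 23 AND weight_kg < 717 → 0

-1, 1, 0, 0, 1, 0, 1, 1, 1, 0, 1, 0, 0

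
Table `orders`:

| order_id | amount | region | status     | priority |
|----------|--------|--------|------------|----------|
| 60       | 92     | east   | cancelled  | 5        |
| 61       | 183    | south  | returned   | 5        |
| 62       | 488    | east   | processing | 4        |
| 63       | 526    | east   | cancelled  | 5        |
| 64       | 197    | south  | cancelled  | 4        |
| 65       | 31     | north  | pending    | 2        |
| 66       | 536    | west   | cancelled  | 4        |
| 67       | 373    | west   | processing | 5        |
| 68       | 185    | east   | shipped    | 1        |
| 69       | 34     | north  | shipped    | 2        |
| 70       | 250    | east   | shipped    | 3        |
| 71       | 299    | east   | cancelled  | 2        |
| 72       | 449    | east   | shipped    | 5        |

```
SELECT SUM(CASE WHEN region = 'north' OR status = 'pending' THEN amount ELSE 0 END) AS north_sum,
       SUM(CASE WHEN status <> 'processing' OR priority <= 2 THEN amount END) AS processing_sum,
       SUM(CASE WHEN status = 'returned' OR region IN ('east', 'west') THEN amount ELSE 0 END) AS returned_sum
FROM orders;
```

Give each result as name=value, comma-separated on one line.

[north_sum: region = 'north' OR status = 'pending']
order_id=60: ✗
order_id=61: ✗
order_id=62: ✗
order_id=63: ✗
order_id=64: ✗
order_id=65: ✓ → 31
order_id=66: ✗
order_id=67: ✗
order_id=68: ✗
order_id=69: ✓ → 34
order_id=70: ✗
order_id=71: ✗
order_id=72: ✗
north_sum = 31 + 34 = 65
—
[processing_sum: status <> 'processing' OR priority <= 2]
order_id=60: ✓ → 92
order_id=61: ✓ → 183
order_id=62: ✗
order_id=63: ✓ → 526
order_id=64: ✓ → 197
order_id=65: ✓ → 31
order_id=66: ✓ → 536
order_id=67: ✗
order_id=68: ✓ → 185
order_id=69: ✓ → 34
order_id=70: ✓ → 250
order_id=71: ✓ → 299
order_id=72: ✓ → 449
processing_sum = 92 + 183 + 526 + 197 + 31 + 536 + 185 + 34 + 250 + 299 + 449 = 2782
—
[returned_sum: status = 'returned' OR region IN ('east', 'west')]
order_id=60: ✓ → 92
order_id=61: ✓ → 183
order_id=62: ✓ → 488
order_id=63: ✓ → 526
order_id=64: ✗
order_id=65: ✗
order_id=66: ✓ → 536
order_id=67: ✓ → 373
order_id=68: ✓ → 185
order_id=69: ✗
order_id=70: ✓ → 250
order_id=71: ✓ → 299
order_id=72: ✓ → 449
returned_sum = 92 + 183 + 488 + 526 + 536 + 373 + 185 + 250 + 299 + 449 = 3381

north_sum=65, processing_sum=2782, returned_sum=3381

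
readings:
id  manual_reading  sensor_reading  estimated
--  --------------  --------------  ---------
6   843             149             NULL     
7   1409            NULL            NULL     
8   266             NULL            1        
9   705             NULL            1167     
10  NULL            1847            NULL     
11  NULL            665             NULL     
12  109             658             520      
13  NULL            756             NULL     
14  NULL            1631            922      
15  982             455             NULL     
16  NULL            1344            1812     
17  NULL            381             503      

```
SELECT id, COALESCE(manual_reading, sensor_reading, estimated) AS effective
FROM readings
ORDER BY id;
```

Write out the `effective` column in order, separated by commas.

843, 1409, 266, 705, 1847, 665, 109, 756, 1631, 982, 1344, 381

id=6: manual_reading=843 → 843
id=7: manual_reading=1409 → 1409
id=8: manual_reading=266 → 266
id=9: manual_reading=705 → 705
id=10: manual_reading=NULL, sensor_reading=1847 → 1847
id=11: manual_reading=NULL, sensor_reading=665 → 665
id=12: manual_reading=109 → 109
id=13: manual_reading=NULL, sensor_reading=756 → 756
id=14: manual_reading=NULL, sensor_reading=1631 → 1631
id=15: manual_reading=982 → 982
id=16: manual_reading=NULL, sensor_reading=1344 → 1344
id=17: manual_reading=NULL, sensor_reading=381 → 381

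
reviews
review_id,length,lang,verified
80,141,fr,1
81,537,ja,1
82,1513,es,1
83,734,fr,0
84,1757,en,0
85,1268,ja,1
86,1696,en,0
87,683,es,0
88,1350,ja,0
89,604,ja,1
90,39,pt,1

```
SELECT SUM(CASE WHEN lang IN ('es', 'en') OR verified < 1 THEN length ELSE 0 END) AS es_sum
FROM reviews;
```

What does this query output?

7733

review_id=80: ✗
review_id=81: ✗
review_id=82: ✓ → 1513
review_id=83: ✓ → 734
review_id=84: ✓ → 1757
review_id=85: ✗
review_id=86: ✓ → 1696
review_id=87: ✓ → 683
review_id=88: ✓ → 1350
review_id=89: ✗
review_id=90: ✗
es_sum = 1513 + 734 + 1757 + 1696 + 683 + 1350 = 7733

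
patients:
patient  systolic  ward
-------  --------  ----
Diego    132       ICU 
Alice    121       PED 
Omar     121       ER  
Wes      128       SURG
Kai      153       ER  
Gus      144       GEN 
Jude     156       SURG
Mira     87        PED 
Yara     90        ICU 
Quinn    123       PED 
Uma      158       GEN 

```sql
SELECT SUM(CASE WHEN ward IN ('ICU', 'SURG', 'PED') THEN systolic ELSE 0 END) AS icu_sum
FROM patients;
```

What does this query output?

patient=Diego: ✓ → 132
patient=Alice: ✓ → 121
patient=Omar: ✗
patient=Wes: ✓ → 128
patient=Kai: ✗
patient=Gus: ✗
patient=Jude: ✓ → 156
patient=Mira: ✓ → 87
patient=Yara: ✓ → 90
patient=Quinn: ✓ → 123
patient=Uma: ✗
icu_sum = 132 + 121 + 128 + 156 + 87 + 90 + 123 = 837

837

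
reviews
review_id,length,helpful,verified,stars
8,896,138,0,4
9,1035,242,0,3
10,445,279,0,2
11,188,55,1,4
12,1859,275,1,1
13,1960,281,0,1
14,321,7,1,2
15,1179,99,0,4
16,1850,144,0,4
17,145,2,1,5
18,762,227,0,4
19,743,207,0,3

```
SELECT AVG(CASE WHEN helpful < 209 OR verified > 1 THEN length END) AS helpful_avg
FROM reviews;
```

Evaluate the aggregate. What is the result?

760.2857142857

review_id=8: ✓ → 896
review_id=9: ✗
review_id=10: ✗
review_id=11: ✓ → 188
review_id=12: ✗
review_id=13: ✗
review_id=14: ✓ → 321
review_id=15: ✓ → 1179
review_id=16: ✓ → 1850
review_id=17: ✓ → 145
review_id=18: ✗
review_id=19: ✓ → 743
helpful_avg = (896 + 188 + 321 + 1179 + 1850 + 145 + 743) / 7 = 760.2857142857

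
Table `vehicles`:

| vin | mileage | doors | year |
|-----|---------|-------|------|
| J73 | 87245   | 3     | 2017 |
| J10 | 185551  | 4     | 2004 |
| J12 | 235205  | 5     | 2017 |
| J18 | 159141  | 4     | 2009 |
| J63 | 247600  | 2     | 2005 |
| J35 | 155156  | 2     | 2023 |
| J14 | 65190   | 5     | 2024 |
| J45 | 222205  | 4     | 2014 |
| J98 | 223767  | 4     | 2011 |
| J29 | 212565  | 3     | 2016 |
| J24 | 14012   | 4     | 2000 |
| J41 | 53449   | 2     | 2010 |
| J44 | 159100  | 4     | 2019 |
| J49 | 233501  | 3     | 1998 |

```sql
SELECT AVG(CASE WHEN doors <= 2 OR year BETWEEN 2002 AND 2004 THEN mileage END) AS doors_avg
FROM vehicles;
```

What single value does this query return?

vin=J73: ✗
vin=J10: ✓ → 185551
vin=J12: ✗
vin=J18: ✗
vin=J63: ✓ → 247600
vin=J35: ✓ → 155156
vin=J14: ✗
vin=J45: ✗
vin=J98: ✗
vin=J29: ✗
vin=J24: ✗
vin=J41: ✓ → 53449
vin=J44: ✗
vin=J49: ✗
doors_avg = (185551 + 247600 + 155156 + 53449) / 4 = 160439

160439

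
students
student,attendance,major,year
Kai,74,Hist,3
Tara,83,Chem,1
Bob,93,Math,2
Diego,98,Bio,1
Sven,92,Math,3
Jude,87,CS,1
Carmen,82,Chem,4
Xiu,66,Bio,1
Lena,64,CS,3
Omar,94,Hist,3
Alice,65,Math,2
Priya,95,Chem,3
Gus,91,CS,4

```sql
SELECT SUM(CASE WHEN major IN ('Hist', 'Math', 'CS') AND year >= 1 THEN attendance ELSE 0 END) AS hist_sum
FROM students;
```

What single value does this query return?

660

student=Kai: ✓ → 74
student=Tara: ✗
student=Bob: ✓ → 93
student=Diego: ✗
student=Sven: ✓ → 92
student=Jude: ✓ → 87
student=Carmen: ✗
student=Xiu: ✗
student=Lena: ✓ → 64
student=Omar: ✓ → 94
student=Alice: ✓ → 65
student=Priya: ✗
student=Gus: ✓ → 91
hist_sum = 74 + 93 + 92 + 87 + 64 + 94 + 65 + 91 = 660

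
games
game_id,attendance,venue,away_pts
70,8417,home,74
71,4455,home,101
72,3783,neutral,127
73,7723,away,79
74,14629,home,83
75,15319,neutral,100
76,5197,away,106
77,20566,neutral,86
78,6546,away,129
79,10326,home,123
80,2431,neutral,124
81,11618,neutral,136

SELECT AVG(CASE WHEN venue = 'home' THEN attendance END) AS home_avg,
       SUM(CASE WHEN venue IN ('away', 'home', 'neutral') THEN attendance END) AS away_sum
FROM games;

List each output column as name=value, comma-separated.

[home_avg: venue = 'home']
game_id=70: ✓ → 8417
game_id=71: ✓ → 4455
game_id=72: ✗
game_id=73: ✗
game_id=74: ✓ → 14629
game_id=75: ✗
game_id=76: ✗
game_id=77: ✗
game_id=78: ✗
game_id=79: ✓ → 10326
game_id=80: ✗
game_id=81: ✗
home_avg = (8417 + 4455 + 14629 + 10326) / 4 = 9456.75
—
[away_sum: venue IN ('away', 'home', 'neutral')]
game_id=70: ✓ → 8417
game_id=71: ✓ → 4455
game_id=72: ✓ → 3783
game_id=73: ✓ → 7723
game_id=74: ✓ → 14629
game_id=75: ✓ → 15319
game_id=76: ✓ → 5197
game_id=77: ✓ → 20566
game_id=78: ✓ → 6546
game_id=79: ✓ → 10326
game_id=80: ✓ → 2431
game_id=81: ✓ → 11618
away_sum = 8417 + 4455 + 3783 + 7723 + 14629 + 15319 + 5197 + 20566 + 6546 + 10326 + 2431 + 11618 = 111010

home_avg=9456.75, away_sum=111010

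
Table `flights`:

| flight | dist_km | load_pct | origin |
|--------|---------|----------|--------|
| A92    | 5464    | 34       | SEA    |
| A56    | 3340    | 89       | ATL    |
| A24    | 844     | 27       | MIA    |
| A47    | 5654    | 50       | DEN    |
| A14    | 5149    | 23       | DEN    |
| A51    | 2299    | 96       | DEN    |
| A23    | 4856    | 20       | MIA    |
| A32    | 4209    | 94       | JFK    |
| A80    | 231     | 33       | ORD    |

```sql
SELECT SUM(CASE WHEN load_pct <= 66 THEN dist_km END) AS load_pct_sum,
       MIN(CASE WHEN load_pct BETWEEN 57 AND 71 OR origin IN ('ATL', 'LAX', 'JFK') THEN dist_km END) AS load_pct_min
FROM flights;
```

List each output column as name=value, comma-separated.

load_pct_sum=22198, load_pct_min=3340

[load_pct_sum: load_pct <= 66]
flight=A92: ✓ → 5464
flight=A56: ✗
flight=A24: ✓ → 844
flight=A47: ✓ → 5654
flight=A14: ✓ → 5149
flight=A51: ✗
flight=A23: ✓ → 4856
flight=A32: ✗
flight=A80: ✓ → 231
load_pct_sum = 5464 + 844 + 5654 + 5149 + 4856 + 231 = 22198
—
[load_pct_min: load_pct BETWEEN 57 AND 71 OR origin IN ('ATL', 'LAX', 'JFK')]
flight=A92: ✗
flight=A56: ✓ → 3340
flight=A24: ✗
flight=A47: ✗
flight=A14: ✗
flight=A51: ✗
flight=A23: ✗
flight=A32: ✓ → 4209
flight=A80: ✗
load_pct_min = MIN(3340, 4209) = 3340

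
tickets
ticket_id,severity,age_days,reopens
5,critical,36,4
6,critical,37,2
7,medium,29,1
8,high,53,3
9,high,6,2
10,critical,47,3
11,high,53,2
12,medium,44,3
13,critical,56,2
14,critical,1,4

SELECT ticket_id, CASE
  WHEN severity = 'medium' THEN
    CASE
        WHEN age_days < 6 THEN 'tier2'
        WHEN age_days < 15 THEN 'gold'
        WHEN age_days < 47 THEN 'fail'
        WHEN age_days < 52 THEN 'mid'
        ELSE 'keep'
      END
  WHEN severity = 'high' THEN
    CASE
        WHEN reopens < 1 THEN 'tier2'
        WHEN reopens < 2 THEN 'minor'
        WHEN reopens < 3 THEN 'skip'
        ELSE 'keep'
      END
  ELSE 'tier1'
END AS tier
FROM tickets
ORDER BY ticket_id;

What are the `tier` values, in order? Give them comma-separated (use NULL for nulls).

tier1, tier1, fail, keep, skip, tier1, skip, fail, tier1, tier1

ticket_id=5: severity='critical' → outer ELSE → tier1
ticket_id=6: severity='critical' → outer ELSE → tier1
ticket_id=7: severity='medium' → inner[age_days < 47] → fail
ticket_id=8: severity='high' → inner[ELSE] → keep
ticket_id=9: severity='high' → inner[reopens < 3] → skip
ticket_id=10: severity='critical' → outer ELSE → tier1
ticket_id=11: severity='high' → inner[reopens < 3] → skip
ticket_id=12: severity='medium' → inner[age_days < 47] → fail
ticket_id=13: severity='critical' → outer ELSE → tier1
ticket_id=14: severity='critical' → outer ELSE → tier1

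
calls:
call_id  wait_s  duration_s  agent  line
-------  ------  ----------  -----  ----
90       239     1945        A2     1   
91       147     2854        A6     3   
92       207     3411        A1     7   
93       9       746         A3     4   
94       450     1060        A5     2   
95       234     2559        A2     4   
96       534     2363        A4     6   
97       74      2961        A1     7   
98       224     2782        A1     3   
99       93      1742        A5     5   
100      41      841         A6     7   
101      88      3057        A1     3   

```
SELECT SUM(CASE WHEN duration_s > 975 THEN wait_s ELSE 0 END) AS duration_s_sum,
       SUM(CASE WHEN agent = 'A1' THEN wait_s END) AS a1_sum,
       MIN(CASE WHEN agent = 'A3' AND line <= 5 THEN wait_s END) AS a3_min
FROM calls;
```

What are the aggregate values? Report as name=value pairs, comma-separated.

[duration_s_sum: duration_s > 975]
call_id=90: ✓ → 239
call_id=91: ✓ → 147
call_id=92: ✓ → 207
call_id=93: ✗
call_id=94: ✓ → 450
call_id=95: ✓ → 234
call_id=96: ✓ → 534
call_id=97: ✓ → 74
call_id=98: ✓ → 224
call_id=99: ✓ → 93
call_id=100: ✗
call_id=101: ✓ → 88
duration_s_sum = 239 + 147 + 207 + 450 + 234 + 534 + 74 + 224 + 93 + 88 = 2290
—
[a1_sum: agent = 'A1']
call_id=90: ✗
call_id=91: ✗
call_id=92: ✓ → 207
call_id=93: ✗
call_id=94: ✗
call_id=95: ✗
call_id=96: ✗
call_id=97: ✓ → 74
call_id=98: ✓ → 224
call_id=99: ✗
call_id=100: ✗
call_id=101: ✓ → 88
a1_sum = 207 + 74 + 224 + 88 = 593
—
[a3_min: agent = 'A3' AND line <= 5]
call_id=90: ✗
call_id=91: ✗
call_id=92: ✗
call_id=93: ✓ → 9
call_id=94: ✗
call_id=95: ✗
call_id=96: ✗
call_id=97: ✗
call_id=98: ✗
call_id=99: ✗
call_id=100: ✗
call_id=101: ✗
a3_min = MIN(9) = 9

duration_s_sum=2290, a1_sum=593, a3_min=9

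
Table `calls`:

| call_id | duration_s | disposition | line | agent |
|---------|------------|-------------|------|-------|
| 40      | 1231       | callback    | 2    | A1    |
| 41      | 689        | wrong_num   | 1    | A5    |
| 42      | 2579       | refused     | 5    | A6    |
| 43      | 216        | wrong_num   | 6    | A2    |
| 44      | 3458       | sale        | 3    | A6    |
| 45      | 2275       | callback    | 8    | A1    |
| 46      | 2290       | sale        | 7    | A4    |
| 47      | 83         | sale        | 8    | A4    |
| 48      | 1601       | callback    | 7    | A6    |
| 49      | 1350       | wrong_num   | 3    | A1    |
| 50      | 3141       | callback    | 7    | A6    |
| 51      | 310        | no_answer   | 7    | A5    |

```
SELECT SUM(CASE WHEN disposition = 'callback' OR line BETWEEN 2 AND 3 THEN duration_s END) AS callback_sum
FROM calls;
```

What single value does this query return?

13056

call_id=40: ✓ → 1231
call_id=41: ✗
call_id=42: ✗
call_id=43: ✗
call_id=44: ✓ → 3458
call_id=45: ✓ → 2275
call_id=46: ✗
call_id=47: ✗
call_id=48: ✓ → 1601
call_id=49: ✓ → 1350
call_id=50: ✓ → 3141
call_id=51: ✗
callback_sum = 1231 + 3458 + 2275 + 1601 + 1350 + 3141 = 13056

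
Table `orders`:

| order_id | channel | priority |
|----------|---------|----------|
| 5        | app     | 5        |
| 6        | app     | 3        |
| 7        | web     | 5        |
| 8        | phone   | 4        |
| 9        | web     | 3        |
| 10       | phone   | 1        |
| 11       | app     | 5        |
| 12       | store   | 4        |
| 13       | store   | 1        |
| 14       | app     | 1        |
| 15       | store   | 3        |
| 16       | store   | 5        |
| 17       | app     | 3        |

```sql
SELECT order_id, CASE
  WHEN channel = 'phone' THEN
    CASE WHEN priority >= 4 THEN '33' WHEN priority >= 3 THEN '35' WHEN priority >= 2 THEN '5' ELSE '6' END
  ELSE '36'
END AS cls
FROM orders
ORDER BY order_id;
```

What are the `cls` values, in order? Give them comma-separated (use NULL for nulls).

36, 36, 36, 33, 36, 6, 36, 36, 36, 36, 36, 36, 36

order_id=5: channel='app' → outer ELSE → 36
order_id=6: channel='app' → outer ELSE → 36
order_id=7: channel='web' → outer ELSE → 36
order_id=8: channel='phone' → inner[priority >= 4] → 33
order_id=9: channel='web' → outer ELSE → 36
order_id=10: channel='phone' → inner[ELSE] → 6
order_id=11: channel='app' → outer ELSE → 36
order_id=12: channel='store' → outer ELSE → 36
order_id=13: channel='store' → outer ELSE → 36
order_id=14: channel='app' → outer ELSE → 36
order_id=15: channel='store' → outer ELSE → 36
order_id=16: channel='store' → outer ELSE → 36
order_id=17: channel='app' → outer ELSE → 36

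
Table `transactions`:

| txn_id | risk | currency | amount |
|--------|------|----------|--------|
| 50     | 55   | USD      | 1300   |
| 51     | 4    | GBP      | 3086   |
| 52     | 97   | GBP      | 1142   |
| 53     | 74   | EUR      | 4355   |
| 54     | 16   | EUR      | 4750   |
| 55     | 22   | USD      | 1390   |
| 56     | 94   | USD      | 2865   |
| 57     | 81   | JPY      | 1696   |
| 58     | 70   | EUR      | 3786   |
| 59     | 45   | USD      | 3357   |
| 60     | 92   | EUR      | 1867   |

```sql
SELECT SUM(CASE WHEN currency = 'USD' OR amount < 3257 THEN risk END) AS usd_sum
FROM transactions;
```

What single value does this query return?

490

txn_id=50: ✓ → 55
txn_id=51: ✓ → 4
txn_id=52: ✓ → 97
txn_id=53: ✗
txn_id=54: ✗
txn_id=55: ✓ → 22
txn_id=56: ✓ → 94
txn_id=57: ✓ → 81
txn_id=58: ✗
txn_id=59: ✓ → 45
txn_id=60: ✓ → 92
usd_sum = 55 + 4 + 97 + 22 + 94 + 81 + 45 + 92 = 490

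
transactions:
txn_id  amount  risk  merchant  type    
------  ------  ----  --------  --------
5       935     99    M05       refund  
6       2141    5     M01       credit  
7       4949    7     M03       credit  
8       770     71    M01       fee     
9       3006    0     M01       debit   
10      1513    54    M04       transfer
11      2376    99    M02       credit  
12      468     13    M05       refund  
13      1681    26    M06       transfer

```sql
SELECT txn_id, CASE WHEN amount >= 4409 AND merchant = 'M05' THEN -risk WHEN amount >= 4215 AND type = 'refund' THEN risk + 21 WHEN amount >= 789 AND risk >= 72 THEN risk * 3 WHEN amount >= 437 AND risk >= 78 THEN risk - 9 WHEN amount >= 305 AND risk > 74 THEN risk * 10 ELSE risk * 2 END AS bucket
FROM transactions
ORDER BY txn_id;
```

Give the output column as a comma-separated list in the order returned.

txn_id=5: amount >= 789 AND risk >= 72 → 297
txn_id=6: ELSE → 10
txn_id=7: ELSE → 14
txn_id=8: ELSE → 142
txn_id=9: ELSE → 0
txn_id=10: ELSE → 108
txn_id=11: amount >= 789 AND risk >= 72 → 297
txn_id=12: ELSE → 26
txn_id=13: ELSE → 52

297, 10, 14, 142, 0, 108, 297, 26, 52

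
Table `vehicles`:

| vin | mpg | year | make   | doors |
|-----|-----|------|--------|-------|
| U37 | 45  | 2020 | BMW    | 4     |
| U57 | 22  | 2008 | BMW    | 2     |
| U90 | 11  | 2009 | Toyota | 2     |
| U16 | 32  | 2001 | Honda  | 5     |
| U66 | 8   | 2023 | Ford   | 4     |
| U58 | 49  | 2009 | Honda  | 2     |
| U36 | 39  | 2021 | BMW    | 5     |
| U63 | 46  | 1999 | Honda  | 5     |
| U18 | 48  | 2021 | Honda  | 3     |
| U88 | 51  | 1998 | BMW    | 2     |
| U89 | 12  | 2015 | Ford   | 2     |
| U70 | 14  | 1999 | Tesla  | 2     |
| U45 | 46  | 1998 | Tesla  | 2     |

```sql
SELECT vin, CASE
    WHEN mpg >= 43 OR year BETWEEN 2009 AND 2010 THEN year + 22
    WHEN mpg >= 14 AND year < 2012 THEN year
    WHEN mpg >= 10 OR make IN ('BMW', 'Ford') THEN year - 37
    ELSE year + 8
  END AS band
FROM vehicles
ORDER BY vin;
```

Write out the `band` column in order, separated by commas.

vin=U16: mpg >= 14 AND year < 2012 → 2001
vin=U18: mpg >= 43 OR year BETWEEN 2009 AND 2010 → 2043
vin=U36: mpg >= 10 OR make IN ('BMW', 'Ford') → 1984
vin=U37: mpg >= 43 OR year BETWEEN 2009 AND 2010 → 2042
vin=U45: mpg >= 43 OR year BETWEEN 2009 AND 2010 → 2020
vin=U57: mpg >= 14 AND year < 2012 → 2008
vin=U58: mpg >= 43 OR year BETWEEN 2009 AND 2010 → 2031
vin=U63: mpg >= 43 OR year BETWEEN 2009 AND 2010 → 2021
vin=U66: mpg >= 10 OR make IN ('BMW', 'Ford') → 1986
vin=U70: mpg >= 14 AND year < 2012 → 1999
vin=U88: mpg >= 43 OR year BETWEEN 2009 AND 2010 → 2020
vin=U89: mpg >= 10 OR make IN ('BMW', 'Ford') → 1978
vin=U90: mpg >= 43 OR year BETWEEN 2009 AND 2010 → 2031

2001, 2043, 1984, 2042, 2020, 2008, 2031, 2021, 1986, 1999, 2020, 1978, 2031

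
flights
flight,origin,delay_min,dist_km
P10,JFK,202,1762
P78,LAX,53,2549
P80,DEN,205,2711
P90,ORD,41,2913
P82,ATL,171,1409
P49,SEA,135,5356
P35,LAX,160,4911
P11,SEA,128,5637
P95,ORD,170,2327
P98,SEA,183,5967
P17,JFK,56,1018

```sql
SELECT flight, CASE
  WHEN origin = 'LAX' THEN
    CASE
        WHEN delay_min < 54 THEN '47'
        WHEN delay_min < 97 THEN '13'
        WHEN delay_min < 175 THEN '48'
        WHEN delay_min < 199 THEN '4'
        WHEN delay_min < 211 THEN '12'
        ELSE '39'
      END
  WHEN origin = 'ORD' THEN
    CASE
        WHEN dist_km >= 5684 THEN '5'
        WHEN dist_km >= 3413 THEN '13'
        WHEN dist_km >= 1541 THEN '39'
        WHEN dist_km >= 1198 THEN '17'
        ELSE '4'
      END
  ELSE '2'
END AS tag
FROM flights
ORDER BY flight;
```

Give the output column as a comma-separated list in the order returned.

2, 2, 2, 48, 2, 47, 2, 2, 39, 39, 2

flight=P10: origin='JFK' → outer ELSE → 2
flight=P11: origin='SEA' → outer ELSE → 2
flight=P17: origin='JFK' → outer ELSE → 2
flight=P35: origin='LAX' → inner[delay_min < 175] → 48
flight=P49: origin='SEA' → outer ELSE → 2
flight=P78: origin='LAX' → inner[delay_min < 54] → 47
flight=P80: origin='DEN' → outer ELSE → 2
flight=P82: origin='ATL' → outer ELSE → 2
flight=P90: origin='ORD' → inner[dist_km >= 1541] → 39
flight=P95: origin='ORD' → inner[dist_km >= 1541] → 39
flight=P98: origin='SEA' → outer ELSE → 2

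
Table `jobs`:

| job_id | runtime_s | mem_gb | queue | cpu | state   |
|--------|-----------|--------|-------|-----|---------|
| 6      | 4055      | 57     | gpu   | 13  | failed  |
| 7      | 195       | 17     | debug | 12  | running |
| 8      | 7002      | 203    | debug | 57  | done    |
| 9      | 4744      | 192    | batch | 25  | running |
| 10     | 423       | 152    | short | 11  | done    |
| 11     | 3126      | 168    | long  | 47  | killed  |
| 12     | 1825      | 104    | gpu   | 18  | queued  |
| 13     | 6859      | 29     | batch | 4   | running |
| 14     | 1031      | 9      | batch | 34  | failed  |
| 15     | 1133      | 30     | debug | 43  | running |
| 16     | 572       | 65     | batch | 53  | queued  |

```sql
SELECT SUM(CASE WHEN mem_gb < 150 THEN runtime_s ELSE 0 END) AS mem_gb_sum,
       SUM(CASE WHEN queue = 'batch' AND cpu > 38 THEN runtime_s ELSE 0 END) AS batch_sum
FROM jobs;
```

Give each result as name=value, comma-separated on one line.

mem_gb_sum=15670, batch_sum=572

[mem_gb_sum: mem_gb < 150]
job_id=6: ✓ → 4055
job_id=7: ✓ → 195
job_id=8: ✗
job_id=9: ✗
job_id=10: ✗
job_id=11: ✗
job_id=12: ✓ → 1825
job_id=13: ✓ → 6859
job_id=14: ✓ → 1031
job_id=15: ✓ → 1133
job_id=16: ✓ → 572
mem_gb_sum = 4055 + 195 + 1825 + 6859 + 1031 + 1133 + 572 = 15670
—
[batch_sum: queue = 'batch' AND cpu > 38]
job_id=6: ✗
job_id=7: ✗
job_id=8: ✗
job_id=9: ✗
job_id=10: ✗
job_id=11: ✗
job_id=12: ✗
job_id=13: ✗
job_id=14: ✗
job_id=15: ✗
job_id=16: ✓ → 572
batch_sum = 572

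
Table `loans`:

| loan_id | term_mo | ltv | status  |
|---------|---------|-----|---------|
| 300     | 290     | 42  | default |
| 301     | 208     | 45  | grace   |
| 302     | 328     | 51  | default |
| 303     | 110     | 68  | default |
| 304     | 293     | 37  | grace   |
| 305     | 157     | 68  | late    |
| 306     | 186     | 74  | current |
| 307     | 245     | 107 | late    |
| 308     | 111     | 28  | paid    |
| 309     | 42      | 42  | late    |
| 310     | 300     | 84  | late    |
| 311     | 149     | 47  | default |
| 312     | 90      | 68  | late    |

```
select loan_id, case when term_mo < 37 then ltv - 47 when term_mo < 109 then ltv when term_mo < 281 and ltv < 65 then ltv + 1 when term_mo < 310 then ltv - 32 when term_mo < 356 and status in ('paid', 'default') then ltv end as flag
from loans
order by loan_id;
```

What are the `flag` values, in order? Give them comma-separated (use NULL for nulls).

loan_id=300: term_mo < 310 → 10
loan_id=301: term_mo < 281 and ltv < 65 → 46
loan_id=302: term_mo < 356 and status in ('paid', 'default') → 51
loan_id=303: term_mo < 310 → 36
loan_id=304: term_mo < 310 → 5
loan_id=305: term_mo < 310 → 36
loan_id=306: term_mo < 310 → 42
loan_id=307: term_mo < 310 → 75
loan_id=308: term_mo < 281 and ltv < 65 → 29
loan_id=309: term_mo < 109 → 42
loan_id=310: term_mo < 310 → 52
loan_id=311: term_mo < 281 and ltv < 65 → 48
loan_id=312: term_mo < 109 → 68

10, 46, 51, 36, 5, 36, 42, 75, 29, 42, 52, 48, 68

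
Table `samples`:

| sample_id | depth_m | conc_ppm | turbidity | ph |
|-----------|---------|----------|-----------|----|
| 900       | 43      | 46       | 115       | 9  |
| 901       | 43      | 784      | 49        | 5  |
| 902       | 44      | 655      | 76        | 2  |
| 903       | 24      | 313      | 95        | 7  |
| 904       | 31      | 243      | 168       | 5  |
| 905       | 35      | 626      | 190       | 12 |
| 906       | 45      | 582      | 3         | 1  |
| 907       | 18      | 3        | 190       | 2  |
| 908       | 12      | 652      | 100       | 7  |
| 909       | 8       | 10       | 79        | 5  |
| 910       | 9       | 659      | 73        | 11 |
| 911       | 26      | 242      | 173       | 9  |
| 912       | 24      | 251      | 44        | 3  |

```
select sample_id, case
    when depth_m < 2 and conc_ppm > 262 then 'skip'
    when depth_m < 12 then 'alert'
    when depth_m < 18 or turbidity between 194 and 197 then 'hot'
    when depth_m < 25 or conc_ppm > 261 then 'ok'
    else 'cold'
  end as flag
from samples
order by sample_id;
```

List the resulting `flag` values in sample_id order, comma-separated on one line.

cold, ok, ok, ok, cold, ok, ok, ok, hot, alert, alert, cold, ok

sample_id=900: ELSE → cold
sample_id=901: depth_m < 25 or conc_ppm > 261 → ok
sample_id=902: depth_m < 25 or conc_ppm > 261 → ok
sample_id=903: depth_m < 25 or conc_ppm > 261 → ok
sample_id=904: ELSE → cold
sample_id=905: depth_m < 25 or conc_ppm > 261 → ok
sample_id=906: depth_m < 25 or conc_ppm > 261 → ok
sample_id=907: depth_m < 25 or conc_ppm > 261 → ok
sample_id=908: depth_m < 18 or turbidity between 194 and 197 → hot
sample_id=909: depth_m < 12 → alert
sample_id=910: depth_m < 12 → alert
sample_id=911: ELSE → cold
sample_id=912: depth_m < 25 or conc_ppm > 261 → ok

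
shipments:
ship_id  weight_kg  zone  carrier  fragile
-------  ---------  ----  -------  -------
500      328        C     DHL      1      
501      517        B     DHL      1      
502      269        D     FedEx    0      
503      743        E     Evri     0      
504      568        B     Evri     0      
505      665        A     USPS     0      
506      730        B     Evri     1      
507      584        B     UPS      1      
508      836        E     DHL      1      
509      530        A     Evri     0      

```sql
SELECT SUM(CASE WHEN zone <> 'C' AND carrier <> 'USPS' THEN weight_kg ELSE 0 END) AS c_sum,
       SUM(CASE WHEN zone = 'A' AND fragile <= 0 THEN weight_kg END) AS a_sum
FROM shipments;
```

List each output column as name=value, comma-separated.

[c_sum: zone <> 'C' AND carrier <> 'USPS']
ship_id=500: ✗
ship_id=501: ✓ → 517
ship_id=502: ✓ → 269
ship_id=503: ✓ → 743
ship_id=504: ✓ → 568
ship_id=505: ✗
ship_id=506: ✓ → 730
ship_id=507: ✓ → 584
ship_id=508: ✓ → 836
ship_id=509: ✓ → 530
c_sum = 517 + 269 + 743 + 568 + 730 + 584 + 836 + 530 = 4777
—
[a_sum: zone = 'A' AND fragile <= 0]
ship_id=500: ✗
ship_id=501: ✗
ship_id=502: ✗
ship_id=503: ✗
ship_id=504: ✗
ship_id=505: ✓ → 665
ship_id=506: ✗
ship_id=507: ✗
ship_id=508: ✗
ship_id=509: ✓ → 530
a_sum = 665 + 530 = 1195

c_sum=4777, a_sum=1195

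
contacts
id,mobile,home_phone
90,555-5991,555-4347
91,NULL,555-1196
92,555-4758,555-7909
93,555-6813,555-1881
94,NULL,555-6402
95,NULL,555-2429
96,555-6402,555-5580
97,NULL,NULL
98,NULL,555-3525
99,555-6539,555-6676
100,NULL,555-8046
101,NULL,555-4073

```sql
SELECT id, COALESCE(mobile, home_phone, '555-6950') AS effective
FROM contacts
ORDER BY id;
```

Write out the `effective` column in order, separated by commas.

555-5991, 555-1196, 555-4758, 555-6813, 555-6402, 555-2429, 555-6402, 555-6950, 555-3525, 555-6539, 555-8046, 555-4073

id=90: mobile=555-5991 → 555-5991
id=91: mobile=NULL, home_phone=555-1196 → 555-1196
id=92: mobile=555-4758 → 555-4758
id=93: mobile=555-6813 → 555-6813
id=94: mobile=NULL, home_phone=555-6402 → 555-6402
id=95: mobile=NULL, home_phone=555-2429 → 555-2429
id=96: mobile=555-6402 → 555-6402
id=97: mobile=NULL, home_phone=NULL, → literal 555-6950 → 555-6950
id=98: mobile=NULL, home_phone=555-3525 → 555-3525
id=99: mobile=555-6539 → 555-6539
id=100: mobile=NULL, home_phone=555-8046 → 555-8046
id=101: mobile=NULL, home_phone=555-4073 → 555-4073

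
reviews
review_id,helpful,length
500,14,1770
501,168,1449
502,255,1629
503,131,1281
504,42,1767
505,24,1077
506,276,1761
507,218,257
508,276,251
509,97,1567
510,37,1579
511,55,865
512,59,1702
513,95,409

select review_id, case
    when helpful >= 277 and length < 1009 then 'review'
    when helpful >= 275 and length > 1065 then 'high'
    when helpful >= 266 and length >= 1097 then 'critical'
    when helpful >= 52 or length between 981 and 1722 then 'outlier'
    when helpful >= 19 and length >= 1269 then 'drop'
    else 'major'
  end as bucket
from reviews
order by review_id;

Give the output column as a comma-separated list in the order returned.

major, outlier, outlier, outlier, drop, outlier, high, outlier, outlier, outlier, outlier, outlier, outlier, outlier

review_id=500: ELSE → major
review_id=501: helpful >= 52 or length between 981 and 1722 → outlier
review_id=502: helpful >= 52 or length between 981 and 1722 → outlier
review_id=503: helpful >= 52 or length between 981 and 1722 → outlier
review_id=504: helpful >= 19 and length >= 1269 → drop
review_id=505: helpful >= 52 or length between 981 and 1722 → outlier
review_id=506: helpful >= 275 and length > 1065 → high
review_id=507: helpful >= 52 or length between 981 and 1722 → outlier
review_id=508: helpful >= 52 or length between 981 and 1722 → outlier
review_id=509: helpful >= 52 or length between 981 and 1722 → outlier
review_id=510: helpful >= 52 or length between 981 and 1722 → outlier
review_id=511: helpful >= 52 or length between 981 and 1722 → outlier
review_id=512: helpful >= 52 or length between 981 and 1722 → outlier
review_id=513: helpful >= 52 or length between 981 and 1722 → outlier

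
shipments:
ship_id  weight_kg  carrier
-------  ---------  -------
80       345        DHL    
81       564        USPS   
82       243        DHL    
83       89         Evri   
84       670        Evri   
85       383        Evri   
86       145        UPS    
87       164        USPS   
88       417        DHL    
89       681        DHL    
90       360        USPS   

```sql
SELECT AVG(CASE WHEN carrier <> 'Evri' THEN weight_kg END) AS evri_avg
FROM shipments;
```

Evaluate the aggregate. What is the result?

ship_id=80: ✓ → 345
ship_id=81: ✓ → 564
ship_id=82: ✓ → 243
ship_id=83: ✗
ship_id=84: ✗
ship_id=85: ✗
ship_id=86: ✓ → 145
ship_id=87: ✓ → 164
ship_id=88: ✓ → 417
ship_id=89: ✓ → 681
ship_id=90: ✓ → 360
evri_avg = (345 + 564 + 243 + 145 + 164 + 417 + 681 + 360) / 8 = 364.875

364.875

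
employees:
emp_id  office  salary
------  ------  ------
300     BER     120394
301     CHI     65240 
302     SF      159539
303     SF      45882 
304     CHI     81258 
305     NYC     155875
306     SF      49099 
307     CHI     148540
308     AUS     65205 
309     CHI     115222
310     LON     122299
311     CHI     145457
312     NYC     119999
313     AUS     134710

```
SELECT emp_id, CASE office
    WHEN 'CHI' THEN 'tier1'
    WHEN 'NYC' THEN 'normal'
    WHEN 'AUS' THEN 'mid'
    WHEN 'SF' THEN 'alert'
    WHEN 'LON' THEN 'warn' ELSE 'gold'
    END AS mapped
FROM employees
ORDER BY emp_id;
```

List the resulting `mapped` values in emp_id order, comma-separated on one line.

emp_id=300: ELSE → gold
emp_id=301: office='CHI' → tier1
emp_id=302: office='SF' → alert
emp_id=303: office='SF' → alert
emp_id=304: office='CHI' → tier1
emp_id=305: office='NYC' → normal
emp_id=306: office='SF' → alert
emp_id=307: office='CHI' → tier1
emp_id=308: office='AUS' → mid
emp_id=309: office='CHI' → tier1
emp_id=310: office='LON' → warn
emp_id=311: office='CHI' → tier1
emp_id=312: office='NYC' → normal
emp_id=313: office='AUS' → mid

gold, tier1, alert, alert, tier1, normal, alert, tier1, mid, tier1, warn, tier1, normal, mid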